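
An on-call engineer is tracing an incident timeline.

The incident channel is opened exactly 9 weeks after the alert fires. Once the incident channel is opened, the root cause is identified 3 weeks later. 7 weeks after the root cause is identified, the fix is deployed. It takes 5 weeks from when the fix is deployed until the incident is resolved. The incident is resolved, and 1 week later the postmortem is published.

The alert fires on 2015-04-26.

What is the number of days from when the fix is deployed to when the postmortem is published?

Causal path: the fix is deployed → the incident is resolved → the postmortem is published.
Total delay along the path: 5 + 1 weeks = 6 weeks = 42 days.

42 days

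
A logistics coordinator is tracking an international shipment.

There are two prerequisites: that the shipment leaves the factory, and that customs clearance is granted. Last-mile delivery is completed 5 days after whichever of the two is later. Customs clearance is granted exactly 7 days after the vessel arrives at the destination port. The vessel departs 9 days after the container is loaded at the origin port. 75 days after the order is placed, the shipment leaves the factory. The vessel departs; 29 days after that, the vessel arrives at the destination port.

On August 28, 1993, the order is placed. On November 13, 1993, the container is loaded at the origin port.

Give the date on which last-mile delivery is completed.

January 2, 1994

The order is placed: Aug 28, 1993.
The shipment leaves the factory: Aug 28, 1993 + 75 days = Nov 11, 1993.
The container is loaded at the origin port: Nov 13, 1993.
The vessel departs: Nov 13, 1993 + 9 days = Nov 22, 1993.
The vessel arrives at the destination port: Nov 22, 1993 + 29 days = Dec 21, 1993.
Customs clearance is granted: Dec 21, 1993 + 7 days = Dec 28, 1993.
Both prerequisites met — the shipment leaves the factory (Nov 11, 1993), customs clearance is granted (Dec 28, 1993); the later is Dec 28, 1993.
Last-mile delivery is completed: Dec 28, 1993 + 5 days = Jan 2, 1994.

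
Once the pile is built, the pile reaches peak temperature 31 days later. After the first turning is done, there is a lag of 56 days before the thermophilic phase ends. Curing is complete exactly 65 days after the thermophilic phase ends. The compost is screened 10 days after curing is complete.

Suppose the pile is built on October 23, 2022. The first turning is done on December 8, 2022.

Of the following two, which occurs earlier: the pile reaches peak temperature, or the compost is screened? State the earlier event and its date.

The pile is built: Oct 23, 2022.
The pile reaches peak temperature: Oct 23, 2022 + 31 days = Nov 23, 2022.
The first turning is done: Dec 8, 2022.
The thermophilic phase ends: Dec 8, 2022 + 56 days = Feb 2, 2023.
Curing is complete: Feb 2, 2023 + 65 days = Apr 8, 2023.
The compost is screened: Apr 8, 2023 + 10 days = Apr 18, 2023.
Comparing: the pile reaches peak temperature on Nov 23, 2022 vs the compost is screened on Apr 18, 2023. Earlier: the pile reaches peak temperature.

The pile reaches peak temperature — November 23, 2022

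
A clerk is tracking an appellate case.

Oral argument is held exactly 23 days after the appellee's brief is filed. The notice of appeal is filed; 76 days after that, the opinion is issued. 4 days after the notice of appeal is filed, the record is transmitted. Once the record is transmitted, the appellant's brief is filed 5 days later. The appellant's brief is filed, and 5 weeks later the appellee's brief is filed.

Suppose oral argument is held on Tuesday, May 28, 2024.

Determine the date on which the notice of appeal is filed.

Friday, March 22, 2024

Oral argument is held: May 28, 2024.
The appellee's brief is filed: May 28, 2024 − 23 days = May 5, 2024.
The appellant's brief is filed: May 5, 2024 − 5 weeks = Mar 31, 2024.
The record is transmitted: Mar 31, 2024 − 5 days = Mar 26, 2024.
The notice of appeal is filed: Mar 26, 2024 − 4 days = Mar 22, 2024.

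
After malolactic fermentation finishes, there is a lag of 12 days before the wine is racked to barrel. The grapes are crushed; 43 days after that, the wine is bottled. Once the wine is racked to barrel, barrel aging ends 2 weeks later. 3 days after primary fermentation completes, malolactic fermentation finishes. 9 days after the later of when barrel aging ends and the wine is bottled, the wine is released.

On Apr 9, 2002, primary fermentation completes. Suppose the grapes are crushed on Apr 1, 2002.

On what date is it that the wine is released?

May 23, 2002

Primary fermentation completes: Apr 9, 2002.
Malolactic fermentation finishes: Apr 9, 2002 + 3 days = Apr 12, 2002.
The wine is racked to barrel: Apr 12, 2002 + 12 days = Apr 24, 2002.
Barrel aging ends: Apr 24, 2002 + 2 weeks = May 8, 2002.
The grapes are crushed: Apr 1, 2002.
The wine is bottled: Apr 1, 2002 + 43 days = May 14, 2002.
Both prerequisites met — barrel aging ends (May 8, 2002), the wine is bottled (May 14, 2002); the later is May 14, 2002.
The wine is released: May 14, 2002 + 9 days = May 23, 2002.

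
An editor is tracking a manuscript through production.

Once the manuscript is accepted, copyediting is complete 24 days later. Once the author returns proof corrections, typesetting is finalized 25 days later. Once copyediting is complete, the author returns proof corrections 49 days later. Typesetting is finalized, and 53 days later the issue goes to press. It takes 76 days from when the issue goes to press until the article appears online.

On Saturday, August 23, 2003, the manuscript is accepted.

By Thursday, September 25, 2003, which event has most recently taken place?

The manuscript is accepted: Aug 23, 2003.
Copyediting is complete: Aug 23, 2003 + 24 days = Sep 16, 2003.
The author returns proof corrections: Sep 16, 2003 + 49 days = Nov 4, 2003.
Typesetting is finalized: Nov 4, 2003 + 25 days = Nov 29, 2003.
The issue goes to press: Nov 29, 2003 + 53 days = Jan 21, 2004.
The article appears online: Jan 21, 2004 + 76 days = Apr 6, 2004.
Sep 25, 2003 falls between when copyediting is complete (Sep 16, 2003) and when the author returns proof corrections (Nov 4, 2003).

Copyediting is complete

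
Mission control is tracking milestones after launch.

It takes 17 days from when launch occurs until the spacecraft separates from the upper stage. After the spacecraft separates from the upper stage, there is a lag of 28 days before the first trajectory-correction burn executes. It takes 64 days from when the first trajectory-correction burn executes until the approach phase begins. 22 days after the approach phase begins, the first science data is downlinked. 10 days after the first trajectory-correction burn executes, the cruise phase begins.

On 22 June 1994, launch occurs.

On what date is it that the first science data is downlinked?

Launch occurs: Jun 22, 1994.
The spacecraft separates from the upper stage: Jun 22, 1994 + 17 days = Jul 9, 1994.
The first trajectory-correction burn executes: Jul 9, 1994 + 28 days = Aug 6, 1994.
The approach phase begins: Aug 6, 1994 + 64 days = Oct 9, 1994.
The first science data is downlinked: Oct 9, 1994 + 22 days = Oct 31, 1994.

31 October 1994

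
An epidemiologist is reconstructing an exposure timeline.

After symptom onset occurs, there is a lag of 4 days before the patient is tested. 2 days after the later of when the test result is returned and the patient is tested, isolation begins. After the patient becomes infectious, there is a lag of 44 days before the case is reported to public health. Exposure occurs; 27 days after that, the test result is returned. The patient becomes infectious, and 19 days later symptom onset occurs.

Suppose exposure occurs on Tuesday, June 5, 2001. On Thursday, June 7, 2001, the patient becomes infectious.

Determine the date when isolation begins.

Wednesday, July 4, 2001

Exposure occurs: Jun 5, 2001.
The test result is returned: Jun 5, 2001 + 27 days = Jul 2, 2001.
The patient becomes infectious: Jun 7, 2001.
Symptom onset occurs: Jun 7, 2001 + 19 days = Jun 26, 2001.
The patient is tested: Jun 26, 2001 + 4 days = Jun 30, 2001.
Both prerequisites met — the test result is returned (Jul 2, 2001), the patient is tested (Jun 30, 2001); the later is Jul 2, 2001.
Isolation begins: Jul 2, 2001 + 2 days = Jul 4, 2001.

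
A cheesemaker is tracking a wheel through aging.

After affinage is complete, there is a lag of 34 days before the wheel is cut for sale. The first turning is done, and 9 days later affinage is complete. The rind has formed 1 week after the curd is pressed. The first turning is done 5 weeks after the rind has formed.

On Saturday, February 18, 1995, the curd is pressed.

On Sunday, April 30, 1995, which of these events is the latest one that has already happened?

Affinage is complete

The curd is pressed: Feb 18, 1995.
The rind has formed: Feb 18, 1995 + 1 week = Feb 25, 1995.
The first turning is done: Feb 25, 1995 + 5 weeks = Apr 1, 1995.
Affinage is complete: Apr 1, 1995 + 9 days = Apr 10, 1995.
The wheel is cut for sale: Apr 10, 1995 + 34 days = May 14, 1995.
Apr 30, 1995 falls between when affinage is complete (Apr 10, 1995) and when the wheel is cut for sale (May 14, 1995).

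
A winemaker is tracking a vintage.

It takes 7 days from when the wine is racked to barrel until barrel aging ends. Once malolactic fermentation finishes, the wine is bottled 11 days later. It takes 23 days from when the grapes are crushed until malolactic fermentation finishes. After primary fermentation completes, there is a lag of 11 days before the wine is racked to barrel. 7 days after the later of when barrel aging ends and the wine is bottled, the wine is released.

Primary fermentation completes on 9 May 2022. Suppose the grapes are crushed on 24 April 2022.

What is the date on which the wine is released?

Primary fermentation completes: May 9, 2022.
The wine is racked to barrel: May 9, 2022 + 11 days = May 20, 2022.
Barrel aging ends: May 20, 2022 + 7 days = May 27, 2022.
The grapes are crushed: Apr 24, 2022.
Malolactic fermentation finishes: Apr 24, 2022 + 23 days = May 17, 2022.
The wine is bottled: May 17, 2022 + 11 days = May 28, 2022.
Both prerequisites met — barrel aging ends (May 27, 2022), the wine is bottled (May 28, 2022); the later is May 28, 2022.
The wine is released: May 28, 2022 + 7 days = Jun 4, 2022.

4 June 2022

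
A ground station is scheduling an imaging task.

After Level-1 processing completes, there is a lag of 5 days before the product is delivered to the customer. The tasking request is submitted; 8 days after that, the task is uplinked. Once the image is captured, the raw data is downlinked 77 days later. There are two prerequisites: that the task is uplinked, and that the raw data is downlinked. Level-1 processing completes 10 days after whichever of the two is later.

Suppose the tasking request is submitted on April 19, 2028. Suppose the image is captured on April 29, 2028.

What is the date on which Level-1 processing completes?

July 25, 2028

The tasking request is submitted: Apr 19, 2028.
The task is uplinked: Apr 19, 2028 + 8 days = Apr 27, 2028.
The image is captured: Apr 29, 2028.
The raw data is downlinked: Apr 29, 2028 + 77 days = Jul 15, 2028.
Both prerequisites met — the task is uplinked (Apr 27, 2028), the raw data is downlinked (Jul 15, 2028); the later is Jul 15, 2028.
Level-1 processing completes: Jul 15, 2028 + 10 days = Jul 25, 2028.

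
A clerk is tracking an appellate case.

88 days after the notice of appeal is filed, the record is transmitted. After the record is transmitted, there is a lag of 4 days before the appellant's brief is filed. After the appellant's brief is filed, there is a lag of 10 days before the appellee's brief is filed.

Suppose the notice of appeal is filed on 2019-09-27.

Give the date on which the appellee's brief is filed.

2020-01-07

The notice of appeal is filed: Sep 27, 2019.
The record is transmitted: Sep 27, 2019 + 88 days = Dec 24, 2019.
The appellant's brief is filed: Dec 24, 2019 + 4 days = Dec 28, 2019.
The appellee's brief is filed: Dec 28, 2019 + 10 days = Jan 7, 2020.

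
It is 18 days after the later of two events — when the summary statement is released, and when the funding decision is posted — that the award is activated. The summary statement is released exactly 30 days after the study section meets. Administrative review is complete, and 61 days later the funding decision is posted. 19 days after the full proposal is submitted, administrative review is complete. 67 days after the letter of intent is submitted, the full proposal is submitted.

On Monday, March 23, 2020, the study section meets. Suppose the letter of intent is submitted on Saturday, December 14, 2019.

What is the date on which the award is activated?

The study section meets: Mar 23, 2020.
The summary statement is released: Mar 23, 2020 + 30 days = Apr 22, 2020.
The letter of intent is submitted: Dec 14, 2019.
The full proposal is submitted: Dec 14, 2019 + 67 days = Feb 19, 2020.
Administrative review is complete: Feb 19, 2020 + 19 days = Mar 9, 2020.
The funding decision is posted: Mar 9, 2020 + 61 days = May 9, 2020.
Both prerequisites met — the summary statement is released (Apr 22, 2020), the funding decision is posted (May 9, 2020); the later is May 9, 2020.
The award is activated: May 9, 2020 + 18 days = May 27, 2020.

Wednesday, May 27, 2020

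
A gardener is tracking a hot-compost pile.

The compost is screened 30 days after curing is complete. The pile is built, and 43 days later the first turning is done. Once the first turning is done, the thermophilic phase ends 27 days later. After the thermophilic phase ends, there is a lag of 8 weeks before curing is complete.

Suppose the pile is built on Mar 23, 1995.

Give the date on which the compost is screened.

The pile is built: Mar 23, 1995.
The first turning is done: Mar 23, 1995 + 43 days = May 5, 1995.
The thermophilic phase ends: May 5, 1995 + 27 days = Jun 1, 1995.
Curing is complete: Jun 1, 1995 + 8 weeks = Jul 27, 1995.
The compost is screened: Jul 27, 1995 + 30 days = Aug 26, 1995.

Aug 26, 1995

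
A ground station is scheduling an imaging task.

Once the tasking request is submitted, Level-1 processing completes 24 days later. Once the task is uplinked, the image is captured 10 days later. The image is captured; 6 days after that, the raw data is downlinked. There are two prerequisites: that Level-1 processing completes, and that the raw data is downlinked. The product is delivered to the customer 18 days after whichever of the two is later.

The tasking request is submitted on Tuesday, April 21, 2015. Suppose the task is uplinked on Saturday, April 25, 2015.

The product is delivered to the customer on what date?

Tuesday, June 2, 2015

The tasking request is submitted: Apr 21, 2015.
Level-1 processing completes: Apr 21, 2015 + 24 days = May 15, 2015.
The task is uplinked: Apr 25, 2015.
The image is captured: Apr 25, 2015 + 10 days = May 5, 2015.
The raw data is downlinked: May 5, 2015 + 6 days = May 11, 2015.
Both prerequisites met — Level-1 processing completes (May 15, 2015), the raw data is downlinked (May 11, 2015); the later is May 15, 2015.
The product is delivered to the customer: May 15, 2015 + 18 days = Jun 2, 2015.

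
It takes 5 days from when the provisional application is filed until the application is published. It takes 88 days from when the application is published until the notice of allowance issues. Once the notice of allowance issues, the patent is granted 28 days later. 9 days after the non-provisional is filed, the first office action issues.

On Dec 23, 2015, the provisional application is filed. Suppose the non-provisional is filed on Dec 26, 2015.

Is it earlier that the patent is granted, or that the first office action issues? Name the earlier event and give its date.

The first office action issues — Jan 4, 2016

The provisional application is filed: Dec 23, 2015.
The application is published: Dec 23, 2015 + 5 days = Dec 28, 2015.
The notice of allowance issues: Dec 28, 2015 + 88 days = Mar 25, 2016.
The patent is granted: Mar 25, 2016 + 28 days = Apr 22, 2016.
The non-provisional is filed: Dec 26, 2015.
The first office action issues: Dec 26, 2015 + 9 days = Jan 4, 2016.
Comparing: the patent is granted on Apr 22, 2016 vs the first office action issues on Jan 4, 2016. Earlier: the first office action issues.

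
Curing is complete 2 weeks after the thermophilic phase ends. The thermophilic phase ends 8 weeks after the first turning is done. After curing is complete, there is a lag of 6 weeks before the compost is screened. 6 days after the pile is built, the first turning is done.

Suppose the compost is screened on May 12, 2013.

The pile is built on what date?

January 14, 2013

The compost is screened: May 12, 2013.
Curing is complete: May 12, 2013 − 6 weeks = Mar 31, 2013.
The thermophilic phase ends: Mar 31, 2013 − 2 weeks = Mar 17, 2013.
The first turning is done: Mar 17, 2013 − 8 weeks = Jan 20, 2013.
The pile is built: Jan 20, 2013 − 6 days = Jan 14, 2013.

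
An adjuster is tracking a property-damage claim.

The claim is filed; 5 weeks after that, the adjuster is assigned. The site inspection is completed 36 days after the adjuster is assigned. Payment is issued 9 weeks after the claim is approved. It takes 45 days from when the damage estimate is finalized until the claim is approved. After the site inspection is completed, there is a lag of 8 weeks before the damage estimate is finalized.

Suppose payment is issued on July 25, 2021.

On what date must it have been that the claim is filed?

December 2, 2020

Payment is issued: Jul 25, 2021.
The claim is approved: Jul 25, 2021 − 9 weeks = May 23, 2021.
The damage estimate is finalized: May 23, 2021 − 45 days = Apr 8, 2021.
The site inspection is completed: Apr 8, 2021 − 8 weeks = Feb 11, 2021.
The adjuster is assigned: Feb 11, 2021 − 36 days = Jan 6, 2021.
The claim is filed: Jan 6, 2021 − 5 weeks = Dec 2, 2020.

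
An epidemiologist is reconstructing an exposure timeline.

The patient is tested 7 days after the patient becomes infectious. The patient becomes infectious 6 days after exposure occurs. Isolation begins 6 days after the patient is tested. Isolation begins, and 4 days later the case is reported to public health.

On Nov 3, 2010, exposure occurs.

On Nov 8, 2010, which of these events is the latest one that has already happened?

Exposure occurs: Nov 3, 2010.
The patient becomes infectious: Nov 3, 2010 + 6 days = Nov 9, 2010.
The patient is tested: Nov 9, 2010 + 7 days = Nov 16, 2010.
Isolation begins: Nov 16, 2010 + 6 days = Nov 22, 2010.
The case is reported to public health: Nov 22, 2010 + 4 days = Nov 26, 2010.
Nov 8, 2010 falls between when exposure occurs (Nov 3, 2010) and when the patient becomes infectious (Nov 9, 2010).

Exposure occurs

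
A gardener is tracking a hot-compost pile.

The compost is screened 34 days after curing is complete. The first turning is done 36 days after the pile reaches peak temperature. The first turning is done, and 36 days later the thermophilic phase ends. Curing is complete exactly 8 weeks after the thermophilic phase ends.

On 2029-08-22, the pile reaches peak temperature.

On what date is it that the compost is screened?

2030-01-31

The pile reaches peak temperature: Aug 22, 2029.
The first turning is done: Aug 22, 2029 + 36 days = Sep 27, 2029.
The thermophilic phase ends: Sep 27, 2029 + 36 days = Nov 2, 2029.
Curing is complete: Nov 2, 2029 + 8 weeks = Dec 28, 2029.
The compost is screened: Dec 28, 2029 + 34 days = Jan 31, 2030.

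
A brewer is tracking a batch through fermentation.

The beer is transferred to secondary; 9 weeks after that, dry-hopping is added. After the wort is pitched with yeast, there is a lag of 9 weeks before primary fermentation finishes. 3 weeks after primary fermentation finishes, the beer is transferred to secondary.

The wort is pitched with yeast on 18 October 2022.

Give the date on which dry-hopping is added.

The wort is pitched with yeast: Oct 18, 2022.
Primary fermentation finishes: Oct 18, 2022 + 9 weeks = Dec 20, 2022.
The beer is transferred to secondary: Dec 20, 2022 + 3 weeks = Jan 10, 2023.
Dry-hopping is added: Jan 10, 2023 + 9 weeks = Mar 14, 2023.

14 March 2023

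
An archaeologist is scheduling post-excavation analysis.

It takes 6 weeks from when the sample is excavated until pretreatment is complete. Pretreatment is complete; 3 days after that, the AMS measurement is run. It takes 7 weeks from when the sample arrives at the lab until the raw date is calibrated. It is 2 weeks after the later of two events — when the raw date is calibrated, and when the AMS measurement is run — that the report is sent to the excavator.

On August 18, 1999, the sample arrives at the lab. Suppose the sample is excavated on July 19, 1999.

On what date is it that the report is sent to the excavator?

October 20, 1999

The sample arrives at the lab: Aug 18, 1999.
The raw date is calibrated: Aug 18, 1999 + 7 weeks = Oct 6, 1999.
The sample is excavated: Jul 19, 1999.
Pretreatment is complete: Jul 19, 1999 + 6 weeks = Aug 30, 1999.
The AMS measurement is run: Aug 30, 1999 + 3 days = Sep 2, 1999.
Both prerequisites met — the raw date is calibrated (Oct 6, 1999), the AMS measurement is run (Sep 2, 1999); the later is Oct 6, 1999.
The report is sent to the excavator: Oct 6, 1999 + 2 weeks = Oct 20, 1999.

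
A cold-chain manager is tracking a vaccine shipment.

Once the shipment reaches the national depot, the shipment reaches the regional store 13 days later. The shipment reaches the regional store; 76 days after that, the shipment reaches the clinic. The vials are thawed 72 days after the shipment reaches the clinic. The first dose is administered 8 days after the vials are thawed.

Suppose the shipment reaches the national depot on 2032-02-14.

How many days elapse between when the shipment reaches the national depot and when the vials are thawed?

161 days

Causal path: the shipment reaches the national depot → the shipment reaches the regional store → the shipment reaches the clinic → the vials are thawed.
Total delay along the path: 13 + 76 + 72 = 161 days.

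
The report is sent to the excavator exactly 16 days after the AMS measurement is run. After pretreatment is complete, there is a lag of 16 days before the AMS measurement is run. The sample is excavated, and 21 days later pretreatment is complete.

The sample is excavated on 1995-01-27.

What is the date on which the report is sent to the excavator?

The sample is excavated: Jan 27, 1995.
Pretreatment is complete: Jan 27, 1995 + 21 days = Feb 17, 1995.
The AMS measurement is run: Feb 17, 1995 + 16 days = Mar 5, 1995.
The report is sent to the excavator: Mar 5, 1995 + 16 days = Mar 21, 1995.

1995-03-21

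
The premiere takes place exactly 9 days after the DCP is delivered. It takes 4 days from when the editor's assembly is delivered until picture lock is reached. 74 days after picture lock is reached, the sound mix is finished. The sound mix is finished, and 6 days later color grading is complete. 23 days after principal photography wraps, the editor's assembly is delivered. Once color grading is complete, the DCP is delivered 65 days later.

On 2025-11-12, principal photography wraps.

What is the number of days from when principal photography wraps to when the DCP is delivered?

Causal path: principal photography wraps → the editor's assembly is delivered → picture lock is reached → the sound mix is finished → color grading is complete → the DCP is delivered.
Total delay along the path: 23 + 4 + 74 + 6 + 65 = 172 days.

172 days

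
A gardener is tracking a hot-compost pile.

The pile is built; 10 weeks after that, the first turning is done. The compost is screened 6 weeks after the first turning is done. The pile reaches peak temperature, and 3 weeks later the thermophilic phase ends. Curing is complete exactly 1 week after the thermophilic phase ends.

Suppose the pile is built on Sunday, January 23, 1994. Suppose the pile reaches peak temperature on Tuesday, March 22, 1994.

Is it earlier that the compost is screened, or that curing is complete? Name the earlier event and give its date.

Curing is complete — Tuesday, April 19, 1994

The pile is built: Jan 23, 1994.
The first turning is done: Jan 23, 1994 + 10 weeks = Apr 3, 1994.
The compost is screened: Apr 3, 1994 + 6 weeks = May 15, 1994.
The pile reaches peak temperature: Mar 22, 1994.
The thermophilic phase ends: Mar 22, 1994 + 3 weeks = Apr 12, 1994.
Curing is complete: Apr 12, 1994 + 1 week = Apr 19, 1994.
Comparing: the compost is screened on May 15, 1994 vs curing is complete on Apr 19, 1994. Earlier: curing is complete.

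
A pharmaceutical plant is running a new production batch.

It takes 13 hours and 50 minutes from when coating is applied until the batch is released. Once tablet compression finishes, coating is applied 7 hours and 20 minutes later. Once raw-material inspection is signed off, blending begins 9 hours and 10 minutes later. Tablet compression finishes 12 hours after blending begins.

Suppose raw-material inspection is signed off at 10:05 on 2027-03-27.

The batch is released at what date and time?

Raw-material inspection is signed off: 10:05 Mar 27, 2027.
Blending begins: 10:05 Mar 27, 2027 + 9h10m = 19:15 Mar 27, 2027.
Tablet compression finishes: 19:15 Mar 27, 2027 + 12h = 07:15 Mar 28, 2027.
Coating is applied: 07:15 Mar 28, 2027 + 7h20m = 14:35 Mar 28, 2027.
The batch is released: 14:35 Mar 28, 2027 + 13h50m = 04:25 Mar 29, 2027.

04:25 on 2027-03-29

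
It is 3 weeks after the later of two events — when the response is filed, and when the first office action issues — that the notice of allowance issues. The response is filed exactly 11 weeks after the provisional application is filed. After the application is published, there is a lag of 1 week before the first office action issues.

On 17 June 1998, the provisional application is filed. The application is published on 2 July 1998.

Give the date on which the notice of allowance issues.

23 September 1998

The provisional application is filed: Jun 17, 1998.
The response is filed: Jun 17, 1998 + 11 weeks = Sep 2, 1998.
The application is published: Jul 2, 1998.
The first office action issues: Jul 2, 1998 + 1 week = Jul 9, 1998.
Both prerequisites met — the response is filed (Sep 2, 1998), the first office action issues (Jul 9, 1998); the later is Sep 2, 1998.
The notice of allowance issues: Sep 2, 1998 + 3 weeks = Sep 23, 1998.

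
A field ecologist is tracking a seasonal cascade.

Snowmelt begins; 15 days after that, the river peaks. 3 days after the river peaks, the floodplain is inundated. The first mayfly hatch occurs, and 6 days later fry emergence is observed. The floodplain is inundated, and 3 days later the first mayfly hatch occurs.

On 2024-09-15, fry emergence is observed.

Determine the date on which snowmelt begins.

Fry emergence is observed: Sep 15, 2024.
The first mayfly hatch occurs: Sep 15, 2024 − 6 days = Sep 9, 2024.
The floodplain is inundated: Sep 9, 2024 − 3 days = Sep 6, 2024.
The river peaks: Sep 6, 2024 − 3 days = Sep 3, 2024.
Snowmelt begins: Sep 3, 2024 − 15 days = Aug 19, 2024.

2024-08-19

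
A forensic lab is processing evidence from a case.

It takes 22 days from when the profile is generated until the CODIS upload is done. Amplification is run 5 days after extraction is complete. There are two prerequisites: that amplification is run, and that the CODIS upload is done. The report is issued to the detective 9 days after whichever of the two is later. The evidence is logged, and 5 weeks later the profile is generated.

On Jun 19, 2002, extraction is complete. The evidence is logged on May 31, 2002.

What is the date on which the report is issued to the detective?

Extraction is complete: Jun 19, 2002.
Amplification is run: Jun 19, 2002 + 5 days = Jun 24, 2002.
The evidence is logged: May 31, 2002.
The profile is generated: May 31, 2002 + 5 weeks = Jul 5, 2002.
The CODIS upload is done: Jul 5, 2002 + 22 days = Jul 27, 2002.
Both prerequisites met — amplification is run (Jun 24, 2002), the CODIS upload is done (Jul 27, 2002); the later is Jul 27, 2002.
The report is issued to the detective: Jul 27, 2002 + 9 days = Aug 5, 2002.

Aug 5, 2002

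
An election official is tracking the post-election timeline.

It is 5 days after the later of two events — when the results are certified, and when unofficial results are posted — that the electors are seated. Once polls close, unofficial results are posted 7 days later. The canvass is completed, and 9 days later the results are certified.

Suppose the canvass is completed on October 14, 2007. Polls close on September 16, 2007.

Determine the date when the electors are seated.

The canvass is completed: Oct 14, 2007.
The results are certified: Oct 14, 2007 + 9 days = Oct 23, 2007.
Polls close: Sep 16, 2007.
Unofficial results are posted: Sep 16, 2007 + 7 days = Sep 23, 2007.
Both prerequisites met — the results are certified (Oct 23, 2007), unofficial results are posted (Sep 23, 2007); the later is Oct 23, 2007.
The electors are seated: Oct 23, 2007 + 5 days = Oct 28, 2007.

October 28, 2007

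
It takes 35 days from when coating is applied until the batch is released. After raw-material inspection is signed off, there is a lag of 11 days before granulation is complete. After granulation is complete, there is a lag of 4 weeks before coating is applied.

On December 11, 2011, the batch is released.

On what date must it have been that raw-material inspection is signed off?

The batch is released: Dec 11, 2011.
Coating is applied: Dec 11, 2011 − 35 days = Nov 6, 2011.
Granulation is complete: Nov 6, 2011 − 4 weeks = Oct 9, 2011.
Raw-material inspection is signed off: Oct 9, 2011 − 11 days = Sep 28, 2011.

September 28, 2011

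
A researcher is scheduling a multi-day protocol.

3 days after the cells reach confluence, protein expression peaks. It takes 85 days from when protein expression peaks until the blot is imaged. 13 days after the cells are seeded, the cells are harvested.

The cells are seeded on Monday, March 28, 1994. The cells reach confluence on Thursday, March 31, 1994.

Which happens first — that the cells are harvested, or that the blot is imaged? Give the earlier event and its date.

The cells are seeded: Mar 28, 1994.
The cells are harvested: Mar 28, 1994 + 13 days = Apr 10, 1994.
The cells reach confluence: Mar 31, 1994.
Protein expression peaks: Mar 31, 1994 + 3 days = Apr 3, 1994.
The blot is imaged: Apr 3, 1994 + 85 days = Jun 27, 1994.
Comparing: the cells are harvested on Apr 10, 1994 vs the blot is imaged on Jun 27, 1994. Earlier: the cells are harvested.

The cells are harvested — Sunday, April 10, 1994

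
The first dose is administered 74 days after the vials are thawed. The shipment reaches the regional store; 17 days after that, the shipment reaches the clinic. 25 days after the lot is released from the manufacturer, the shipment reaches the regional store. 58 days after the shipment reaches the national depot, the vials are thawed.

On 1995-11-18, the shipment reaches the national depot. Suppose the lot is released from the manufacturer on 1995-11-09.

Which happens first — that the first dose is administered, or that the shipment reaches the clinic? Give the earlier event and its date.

The shipment reaches the clinic — 1995-12-21

The shipment reaches the national depot: Nov 18, 1995.
The vials are thawed: Nov 18, 1995 + 58 days = Jan 15, 1996.
The first dose is administered: Jan 15, 1996 + 74 days = Mar 29, 1996.
The lot is released from the manufacturer: Nov 9, 1995.
The shipment reaches the regional store: Nov 9, 1995 + 25 days = Dec 4, 1995.
The shipment reaches the clinic: Dec 4, 1995 + 17 days = Dec 21, 1995.
Comparing: the first dose is administered on Mar 29, 1996 vs the shipment reaches the clinic on Dec 21, 1995. Earlier: the shipment reaches the clinic.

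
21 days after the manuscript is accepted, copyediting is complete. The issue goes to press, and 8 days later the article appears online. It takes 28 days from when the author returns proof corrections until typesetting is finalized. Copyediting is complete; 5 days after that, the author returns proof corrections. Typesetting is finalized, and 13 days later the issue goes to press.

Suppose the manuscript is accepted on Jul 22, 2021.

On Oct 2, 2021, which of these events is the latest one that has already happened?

The manuscript is accepted: Jul 22, 2021.
Copyediting is complete: Jul 22, 2021 + 21 days = Aug 12, 2021.
The author returns proof corrections: Aug 12, 2021 + 5 days = Aug 17, 2021.
Typesetting is finalized: Aug 17, 2021 + 28 days = Sep 14, 2021.
The issue goes to press: Sep 14, 2021 + 13 days = Sep 27, 2021.
The article appears online: Sep 27, 2021 + 8 days = Oct 5, 2021.
Oct 2, 2021 falls between when the issue goes to press (Sep 27, 2021) and when the article appears online (Oct 5, 2021).

The issue goes to press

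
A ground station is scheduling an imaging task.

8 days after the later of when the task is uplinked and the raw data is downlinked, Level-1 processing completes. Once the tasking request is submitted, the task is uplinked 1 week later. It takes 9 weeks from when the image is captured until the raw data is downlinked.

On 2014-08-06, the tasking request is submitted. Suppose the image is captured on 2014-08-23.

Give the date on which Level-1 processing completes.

The tasking request is submitted: Aug 6, 2014.
The task is uplinked: Aug 6, 2014 + 1 week = Aug 13, 2014.
The image is captured: Aug 23, 2014.
The raw data is downlinked: Aug 23, 2014 + 9 weeks = Oct 25, 2014.
Both prerequisites met — the task is uplinked (Aug 13, 2014), the raw data is downlinked (Oct 25, 2014); the later is Oct 25, 2014.
Level-1 processing completes: Oct 25, 2014 + 8 days = Nov 2, 2014.

2014-11-02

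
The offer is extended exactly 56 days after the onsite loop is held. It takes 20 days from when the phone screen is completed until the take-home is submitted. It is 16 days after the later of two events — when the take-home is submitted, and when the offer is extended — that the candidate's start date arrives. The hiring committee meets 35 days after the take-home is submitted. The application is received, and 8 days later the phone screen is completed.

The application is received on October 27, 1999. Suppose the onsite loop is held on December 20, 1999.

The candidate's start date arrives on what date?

March 1, 2000

The application is received: Oct 27, 1999.
The phone screen is completed: Oct 27, 1999 + 8 days = Nov 4, 1999.
The take-home is submitted: Nov 4, 1999 + 20 days = Nov 24, 1999.
The onsite loop is held: Dec 20, 1999.
The offer is extended: Dec 20, 1999 + 56 days = Feb 14, 2000.
Both prerequisites met — the take-home is submitted (Nov 24, 1999), the offer is extended (Feb 14, 2000); the later is Feb 14, 2000.
The candidate's start date arrives: Feb 14, 2000 + 16 days = Mar 1, 2000.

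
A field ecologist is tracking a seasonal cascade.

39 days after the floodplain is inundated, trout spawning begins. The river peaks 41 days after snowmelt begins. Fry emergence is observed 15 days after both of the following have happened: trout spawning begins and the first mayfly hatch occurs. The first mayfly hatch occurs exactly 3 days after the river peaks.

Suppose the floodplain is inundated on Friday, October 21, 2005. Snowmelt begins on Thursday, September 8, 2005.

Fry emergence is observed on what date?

Wednesday, December 14, 2005

The floodplain is inundated: Oct 21, 2005.
Trout spawning begins: Oct 21, 2005 + 39 days = Nov 29, 2005.
Snowmelt begins: Sep 8, 2005.
The river peaks: Sep 8, 2005 + 41 days = Oct 19, 2005.
The first mayfly hatch occurs: Oct 19, 2005 + 3 days = Oct 22, 2005.
Both prerequisites met — trout spawning begins (Nov 29, 2005), the first mayfly hatch occurs (Oct 22, 2005); the later is Nov 29, 2005.
Fry emergence is observed: Nov 29, 2005 + 15 days = Dec 14, 2005.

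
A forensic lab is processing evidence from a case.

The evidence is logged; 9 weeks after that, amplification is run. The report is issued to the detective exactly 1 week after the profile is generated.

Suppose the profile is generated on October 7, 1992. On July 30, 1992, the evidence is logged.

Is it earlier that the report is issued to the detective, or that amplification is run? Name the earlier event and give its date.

Amplification is run — October 1, 1992

The profile is generated: Oct 7, 1992.
The report is issued to the detective: Oct 7, 1992 + 1 week = Oct 14, 1992.
The evidence is logged: Jul 30, 1992.
Amplification is run: Jul 30, 1992 + 9 weeks = Oct 1, 1992.
Comparing: the report is issued to the detective on Oct 14, 1992 vs amplification is run on Oct 1, 1992. Earlier: amplification is run.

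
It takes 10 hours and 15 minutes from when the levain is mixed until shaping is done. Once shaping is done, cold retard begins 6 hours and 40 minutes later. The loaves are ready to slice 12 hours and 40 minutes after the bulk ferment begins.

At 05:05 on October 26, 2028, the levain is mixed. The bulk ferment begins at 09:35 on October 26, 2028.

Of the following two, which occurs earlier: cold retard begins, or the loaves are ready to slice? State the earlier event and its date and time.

The levain is mixed: 05:05 Oct 26, 2028.
Shaping is done: 05:05 Oct 26, 2028 + 10h15m = 15:20 Oct 26, 2028.
Cold retard begins: 15:20 Oct 26, 2028 + 6h40m = 22:00 Oct 26, 2028.
The bulk ferment begins: 09:35 Oct 26, 2028.
The loaves are ready to slice: 09:35 Oct 26, 2028 + 12h40m = 22:15 Oct 26, 2028.
Comparing: cold retard begins at 22:00 Oct 26, 2028 vs the loaves are ready to slice at 22:15 Oct 26, 2028. Earlier: cold retard begins.

Cold retard begins — 22:00 on October 26, 2028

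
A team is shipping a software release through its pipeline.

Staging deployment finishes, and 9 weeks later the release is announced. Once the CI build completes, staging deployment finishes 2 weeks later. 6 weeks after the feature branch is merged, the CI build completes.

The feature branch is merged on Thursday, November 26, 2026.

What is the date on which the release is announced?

Thursday, March 25, 2027

The feature branch is merged: Nov 26, 2026.
The CI build completes: Nov 26, 2026 + 6 weeks = Jan 7, 2027.
Staging deployment finishes: Jan 7, 2027 + 2 weeks = Jan 21, 2027.
The release is announced: Jan 21, 2027 + 9 weeks = Mar 25, 2027.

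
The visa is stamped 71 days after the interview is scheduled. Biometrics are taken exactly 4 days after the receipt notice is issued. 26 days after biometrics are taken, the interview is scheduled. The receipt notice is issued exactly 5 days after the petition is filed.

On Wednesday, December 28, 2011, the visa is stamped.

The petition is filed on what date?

The visa is stamped: Dec 28, 2011.
The interview is scheduled: Dec 28, 2011 − 71 days = Oct 18, 2011.
Biometrics are taken: Oct 18, 2011 − 26 days = Sep 22, 2011.
The receipt notice is issued: Sep 22, 2011 − 4 days = Sep 18, 2011.
The petition is filed: Sep 18, 2011 − 5 days = Sep 13, 2011.

Tuesday, September 13, 2011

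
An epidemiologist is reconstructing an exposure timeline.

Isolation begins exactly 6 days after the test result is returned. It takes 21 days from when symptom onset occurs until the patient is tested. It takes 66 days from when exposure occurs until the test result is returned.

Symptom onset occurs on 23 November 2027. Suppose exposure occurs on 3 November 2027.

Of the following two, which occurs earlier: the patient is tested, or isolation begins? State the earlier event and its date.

Symptom onset occurs: Nov 23, 2027.
The patient is tested: Nov 23, 2027 + 21 days = Dec 14, 2027.
Exposure occurs: Nov 3, 2027.
The test result is returned: Nov 3, 2027 + 66 days = Jan 8, 2028.
Isolation begins: Jan 8, 2028 + 6 days = Jan 14, 2028.
Comparing: the patient is tested on Dec 14, 2027 vs isolation begins on Jan 14, 2028. Earlier: the patient is tested.

The patient is tested — 14 December 2027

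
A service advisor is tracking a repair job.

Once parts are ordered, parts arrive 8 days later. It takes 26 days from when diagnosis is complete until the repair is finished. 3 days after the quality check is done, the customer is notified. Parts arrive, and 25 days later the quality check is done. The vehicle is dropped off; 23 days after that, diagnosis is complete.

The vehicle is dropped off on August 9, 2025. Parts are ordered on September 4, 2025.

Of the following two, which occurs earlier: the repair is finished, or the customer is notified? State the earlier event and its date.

The repair is finished — September 27, 2025

The vehicle is dropped off: Aug 9, 2025.
Diagnosis is complete: Aug 9, 2025 + 23 days = Sep 1, 2025.
The repair is finished: Sep 1, 2025 + 26 days = Sep 27, 2025.
Parts are ordered: Sep 4, 2025.
Parts arrive: Sep 4, 2025 + 8 days = Sep 12, 2025.
The quality check is done: Sep 12, 2025 + 25 days = Oct 7, 2025.
The customer is notified: Oct 7, 2025 + 3 days = Oct 10, 2025.
Comparing: the repair is finished on Sep 27, 2025 vs the customer is notified on Oct 10, 2025. Earlier: the repair is finished.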